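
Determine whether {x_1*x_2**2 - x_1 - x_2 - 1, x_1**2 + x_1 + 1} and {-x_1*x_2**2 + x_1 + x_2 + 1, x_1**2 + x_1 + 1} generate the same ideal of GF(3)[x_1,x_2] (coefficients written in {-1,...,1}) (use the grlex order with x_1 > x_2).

Two ideals are equal iff their reduced Gröbner bases coincide (the reduced basis is unique for a fixed ordering).
Buchberger on the first generating set:
f_1 = x_1*x_2**2 - x_1 - x_2 - 1, LT = x_1*x_2**2.
f_2 = x_1**2 + x_1 + 1, LT = x_1**2.

S(f_1,f_2): lcm = x_1**2*x_2**2. S = -x_1*x_2**2 - x_1**2 - x_1*x_2 - x_2**2 - x_1.
  reduce S modulo (f_1, f_2):
  remainder -x_1*x_2 - x_2**2 - x_1 - x_2 ≠ 0; add g_3 = -x_1*x_2 - x_2**2 - x_1 - x_2 to the basis.

S(f_1,g_3): lcm = x_1*x_2**2. S = -x_2**3 - x_1*x_2 - x_2**2 - x_1 - x_2 - 1.
  reduce S modulo (f_1, f_2, g_3):
  remainder -x_2**3 - 1 ≠ 0; add g_4 = -x_2**3 - 1 to the basis.

The other S-polynomials (S(f_2,g_3), S(f_1,g_4), S(f_2,g_4), S(g_3,g_4)) all reduce to 0 modulo the current basis, so we have a Gröbner basis.
Inter-reduce: drop elements whose leading term is divisible by another's, tail-reduce, and make monic.
Reduced Gröbner basis: {x_2**3 + 1, x_1**2 + x_1 + 1, x_1*x_2 + x_2**2 + x_1 + x_2}.

Buchberger on the second generating set:
h_1 = -x_1*x_2**2 + x_1 + x_2 + 1, LT = x_1*x_2**2.
h_2 = x_1**2 + x_1 + 1, LT = x_1**2.

S(h_1,h_2): lcm = x_1**2*x_2**2. S = -x_1*x_2**2 - x_1**2 - x_1*x_2 - x_2**2 - x_1.
  reduce S modulo (h_1, h_2):
  remainder -x_1*x_2 - x_2**2 - x_1 - x_2 ≠ 0; add k_3 = -x_1*x_2 - x_2**2 - x_1 - x_2 to the basis.

S(h_1,k_3): lcm = x_1*x_2**2. S = -x_2**3 - x_1*x_2 - x_2**2 - x_1 - x_2 - 1.
  reduce S modulo (h_1, h_2, k_3):
  remainder -x_2**3 - 1 ≠ 0; add k_4 = -x_2**3 - 1 to the basis.

The other S-polynomials (S(h_2,k_3), S(h_1,k_4), S(h_2,k_4), S(k_3,k_4)) all reduce to 0 modulo the current basis, so we have a Gröbner basis.
Inter-reduce: drop elements whose leading term is divisible by another's, tail-reduce, and make monic.
Reduced Gröbner basis: {x_2**3 + 1, x_1**2 + x_1 + 1, x_1*x_2 + x_2**2 + x_1 + x_2}.

The two bases agree; hence the ideals are identical.

Yes, the ideals are equal.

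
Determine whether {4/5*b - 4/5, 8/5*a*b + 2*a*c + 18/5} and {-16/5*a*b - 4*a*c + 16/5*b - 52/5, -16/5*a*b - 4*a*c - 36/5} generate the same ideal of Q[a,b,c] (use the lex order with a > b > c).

Two ideals are equal iff their reduced Gröbner bases coincide (the reduced basis is unique for a fixed ordering).
Buchberger on the first generating set:
f_1 = 4/5*b - 4/5, LT = b.
f_2 = 8/5*a*b + 2*a*c + 18/5, LT = a*b.

S(f_1,f_2): lcm = a*b. S = -5/4*a*c - a - 9/4.
  reduce S modulo (f_1, f_2):
  remainder -5/4*a*c - a - 9/4 ≠ 0; add g_3 = -5/4*a*c - a - 9/4 to the basis.

The other S-polynomials (S(f_1,g_3), S(f_2,g_3)) all reduce to 0 modulo the current basis, so we have a Gröbner basis.
Inter-reduce: drop elements whose leading term is divisible by another's, tail-reduce, and make monic.
Reduced Gröbner basis: {a*c + 4/5*a + 9/5, b - 1}.

Buchberger on the second generating set:
h_1 = -16/5*a*b - 4*a*c + 16/5*b - 52/5, LT = a*b.
h_2 = -16/5*a*b - 4*a*c - 36/5, LT = a*b.

S(h_1,h_2): lcm = a*b. S = -b + 1.
  reduce S modulo (h_1, h_2):
  remainder -b + 1 ≠ 0; add k_3 = -b + 1 to the basis.

S(h_1,k_3): lcm = a*b. S = 5/4*a*c + a - b + 13/4.
  reduce S modulo (h_1, h_2, k_3):
  remainder 5/4*a*c + a + 9/4 ≠ 0; add k_4 = 5/4*a*c + a + 9/4 to the basis.

The other S-polynomials (S(h_2,k_3), S(h_1,k_4), S(h_2,k_4), S(k_3,k_4)) all reduce to 0 modulo the current basis, so we have a Gröbner basis.
Inter-reduce: drop elements whose leading term is divisible by another's, tail-reduce, and make monic.
Reduced Gröbner basis: {a*c + 4/5*a + 9/5, b - 1}.

Same reduced basis, so the two generating sets span the same ideal.

Yes, the ideals are equal.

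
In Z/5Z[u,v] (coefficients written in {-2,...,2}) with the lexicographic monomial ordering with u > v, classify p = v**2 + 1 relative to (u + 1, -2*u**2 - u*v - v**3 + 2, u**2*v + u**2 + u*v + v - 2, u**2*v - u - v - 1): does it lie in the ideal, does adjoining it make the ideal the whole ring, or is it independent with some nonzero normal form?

Adjoining v**2 + 1 makes the ideal the whole ring: the system is inconsistent.

First compute the reduced Gröbner basis of I by Buchberger's algorithm.
f_1 = u + 1, LT = u.
f_2 = -2*u**2 - u*v - v**3 + 2, LT = u**2.
f_3 = u**2*v + u**2 + u*v + v - 2, LT = u**2*v.
f_4 = u**2*v - u - v - 1, LT = u**2*v.

S(f_1,f_2): lcm = u**2. S = 2*u*v + u + 2*v**3 + 1.
  leading term u*v: subtract (2*v)·f_1 from 2*u*v + u + 2*v**3 + 1 → u + 2*v**3 - 2*v + 1
  leading term u: subtract (1)·f_1 from u + 2*v**3 - 2*v + 1 → 2*v**3 - 2*v
  leading term v**3: no divisor's leading term divides it; move 2*v**3 to the remainder.
  leading term v: no divisor's leading term divides it; move -2*v to the remainder.
  remainder 2*v**3 - 2*v ≠ 0; add h_5 = 2*v**3 - 2*v to the basis.

S(f_1,f_3): lcm = u**2*v. S = -u**2 - v + 2.
  leading term u**2: subtract (-u)·f_1 from -u**2 - v + 2 → u - v + 2
  leading term u: subtract (1)·f_1 from u - v + 2 → -v + 1
  leading term v: no divisor's leading term divides it; move -v to the remainder.
  leading term 1: no divisor's leading term divides it; move 1 to the remainder.
  remainder -v + 1 ≠ 0; add h_6 = -v + 1 to the basis.

The other S-polynomials (S(f_1,f_4), S(f_2,f_3), S(f_2,f_4), S(f_3,f_4), S(f_1,h_5), S(f_2,h_5), S(f_3,h_5), S(f_4,h_5), S(f_1,h_6), S(f_2,h_6), S(f_3,h_6), S(f_4,h_6), S(h_5,h_6)) all reduce to 0 modulo the current basis, so we have a Gröbner basis.
Inter-reduce: drop elements whose leading term is divisible by another's, tail-reduce, and make monic.
Reduced Gröbner basis: {u + 1, v - 1}.
Label its elements g_1 = u + 1, g_2 = v - 1.

Reduce p = v**2 + 1 modulo G:
  leading term v**2: subtract (v)·g_2 from v**2 + 1 → v + 1
  leading term v: subtract (1)·g_2 from v + 1 → 2
  leading term 1: no divisor's leading term divides it; move 2 to the remainder.
  normal form = 2.
The normal form is nonzero, so p ∉ I. Since p minus its normal form lies in I, I + (p) = I + (r) where r = 2; decide whether this ideal is the whole ring.
Here r = 2 is a nonzero constant, hence a unit: 1 ∈ I + (p), the Gröbner basis of I + (p) is {1}, and the enlarged system has no common solution — adjoining p is inconsistent.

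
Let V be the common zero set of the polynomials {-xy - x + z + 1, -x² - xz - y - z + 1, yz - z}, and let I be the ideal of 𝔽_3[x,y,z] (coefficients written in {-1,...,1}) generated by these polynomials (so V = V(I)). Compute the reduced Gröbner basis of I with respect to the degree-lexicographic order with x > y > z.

f_1 = -xy - x + z + 1, LT = xy.
f_2 = -x² - xz - y - z + 1, LT = x².
f_3 = yz - z, LT = yz.

S(f_1,f_2): lcm = x²y. S = -xyz + x² - xz - y² - yz - x + y.
  leading term xyz: subtract (z)·f_1 from -xyz + x² - xz - y² - yz - x + y → x² - y² - yz - z² - x + y - z
  leading term x²: subtract (-1)·f_2 from x² - y² - yz - z² - x + y - z → -xz - y² - yz - z² - x + z + 1
  leading term xz: no divisor's leading term divides it; move -xz to the remainder.
  leading term y²: no divisor's leading term divides it; move -y² to the remainder.
  leading term yz: subtract (-1)·f_3 from -yz - z² - x + z + 1 → -z² - x + 1
  leading term z²: no divisor's leading term divides it; move -z² to the remainder.
  leading term x: no divisor's leading term divides it; move -x to the remainder.
  leading term 1: no divisor's leading term divides it; move 1 to the remainder.
  remainder -xz - y² - z² - x + 1 ≠ 0; add g_4 = -xz - y² - z² - x + 1 to the basis.

S(f_1,f_3): lcm = xyz. S = -xz - z² - z.
  leading term xz: subtract (1)·g_4 from -xz - z² - z → y² + x - z - 1
  leading term y²: no divisor's leading term divides it; move y² to the remainder.
  leading term x: no divisor's leading term divides it; move x to the remainder.
  leading term z: no divisor's leading term divides it; move -z to the remainder.
  leading term 1: no divisor's leading term divides it; move -1 to the remainder.
  remainder y² + x - z - 1 ≠ 0; add g_5 = y² + x - z - 1 to the basis.

S(f_1,g_5): lcm = xy². S = -x² + xy + xz - yz + x - y.
  leading term x²: subtract (1)·f_2 from -x² + xy + xz - yz + x - y → xy - xz - yz + x + z - 1
  leading term xy: subtract (-1)·f_1 from xy - xz - yz + x + z - 1 → -xz - yz - z
  leading term xz: subtract (1)·g_4 from -xz - yz - z → y² - yz + z² + x - z - 1
  leading term y²: subtract (1)·g_5 from y² - yz + z² + x - z - 1 → -yz + z²
  leading term yz: subtract (-1)·f_3 from -yz + z² → z² - z
  leading term z²: no divisor's leading term divides it; move z² to the remainder.
  leading term z: no divisor's leading term divides it; move -z to the remainder.
  remainder z² - z ≠ 0; add g_6 = z² - z to the basis.

The other S-polynomials (S(f_2,f_3), S(f_1,g_4), S(f_2,g_4), S(f_3,g_4), S(f_2,g_5), S(f_3,g_5), S(g_4,g_5), S(f_1,g_6), S(f_2,g_6), S(f_3,g_6), S(g_4,g_6), S(g_5,g_6)) all reduce to 0 modulo the current basis, so we have a Gröbner basis.

G = {x² + y - z - 1, xy + x - z - 1, xz - z, y² + x - z - 1, yz - z, z² - z}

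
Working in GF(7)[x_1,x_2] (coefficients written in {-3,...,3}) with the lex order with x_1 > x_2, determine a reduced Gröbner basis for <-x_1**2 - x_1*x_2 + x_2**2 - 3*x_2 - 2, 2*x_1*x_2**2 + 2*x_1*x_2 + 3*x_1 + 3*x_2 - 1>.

G = {x_1**2 - 2*x_1 - 3*x_2**4 - x_2**3 - 2*x_2**2 + 3*x_2 - 3, x_1*x_2 + 2*x_1 + 3*x_2**4 + x_2**3 + x_2**2 - 2, x_2**5 - 3*x_2**4 + 2*x_2**2 + 2}

Buchberger's algorithm terminates because the ascending chain of leading-term ideals stabilizes.

f_1 = -x_1**2 - x_1*x_2 + x_2**2 - 3*x_2 - 2, LT = x_1**2.
f_2 = 2*x_1*x_2**2 + 2*x_1*x_2 + 3*x_1 + 3*x_2 - 1, LT = x_1*x_2**2.

S(f_1,f_2): lcm = x_1**2*x_2**2. S = -x_1**2*x_2 + 2*x_1**2 + x_1*x_2**3 + 2*x_1*x_2 - 3*x_1 - x_2**4 + 3*x_2**3 + 2*x_2**2.
  leading term x_1**2*x_2: subtract (x_2)·f_1 from -x_1**2*x_2 + 2*x_1**2 + x_1*x_2**3 + 2*x_1*x_2 - 3*x_1 - x_2**4 + 3*x_2**3 + 2*x_2**2 → 2*x_1**2 + x_1*x_2**3 + x_1*x_2**2 + 2*x_1*x_2 - 3*x_1 - x_2**4 + 2*x_2**3 - 2*x_2**2 + 2*x_2
  leading term x_1**2: subtract (-2)·f_1 from 2*x_1**2 + x_1*x_2**3 + x_1*x_2**2 + 2*x_1*x_2 - 3*x_1 - x_2**4 + 2*x_2**3 - 2*x_2**2 + 2*x_2 → x_1*x_2**3 + x_1*x_2**2 - 3*x_1 - x_2**4 + 2*x_2**3 + 3*x_2 + 3
  leading term x_1*x_2**3: subtract (-3*x_2)·f_2 from x_1*x_2**3 + x_1*x_2**2 - 3*x_1 - x_2**4 + 2*x_2**3 + 3*x_2 + 3 → 2*x_1*x_2 - 3*x_1 - x_2**4 + 2*x_2**3 + 2*x_2**2 + 3
  leading term x_1*x_2: no divisor's leading term divides it; move 2*x_1*x_2 to the remainder.
  leading term x_1: no divisor's leading term divides it; move -3*x_1 to the remainder.
  leading term x_2**4: no divisor's leading term divides it; move -x_2**4 to the remainder.
  leading term x_2**3: no divisor's leading term divides it; move 2*x_2**3 to the remainder.
  leading term x_2**2: no divisor's leading term divides it; move 2*x_2**2 to the remainder.
  leading term 1: no divisor's leading term divides it; move 3 to the remainder.
  remainder 2*x_1*x_2 - 3*x_1 - x_2**4 + 2*x_2**3 + 2*x_2**2 + 3 ≠ 0; add g_3 = 2*x_1*x_2 - 3*x_1 - x_2**4 + 2*x_2**3 + 2*x_2**2 + 3 to the basis.

S(f_2,g_3): lcm = x_1*x_2**2. S = -x_1*x_2 - 2*x_1 - 3*x_2**5 - x_2**4 - x_2**3 + 3.
  leading term x_1*x_2: subtract (3)·g_3 from -x_1*x_2 - 2*x_1 - 3*x_2**5 - x_2**4 - x_2**3 + 3 → -3*x_2**5 + 2*x_2**4 + x_2**2 + 1
  leading term x_2**5: no divisor's leading term divides it; move -3*x_2**5 to the remainder.
  leading term x_2**4: no divisor's leading term divides it; move 2*x_2**4 to the remainder.
  leading term x_2**2: no divisor's leading term divides it; move x_2**2 to the remainder.
  leading term 1: no divisor's leading term divides it; move 1 to the remainder.
  remainder -3*x_2**5 + 2*x_2**4 + x_2**2 + 1 ≠ 0; add g_4 = -3*x_2**5 + 2*x_2**4 + x_2**2 + 1 to the basis.

The other S-polynomials (S(f_1,g_3), S(f_1,g_4), S(f_2,g_4), S(g_3,g_4)) all reduce to 0 modulo the current basis, so we have a Gröbner basis.
Inter-reduce: drop elements whose leading term is divisible by another's, tail-reduce, and make monic.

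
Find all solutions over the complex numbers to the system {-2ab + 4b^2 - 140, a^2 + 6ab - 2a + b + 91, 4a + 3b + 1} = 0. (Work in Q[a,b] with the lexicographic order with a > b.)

Compute a lex Gröbner basis by Buchberger's algorithm.
f_1 = -2ab + 4b^2 - 140, LT = ab.
f_2 = a^2 + 6ab - 2a + b + 91, LT = a^2.
f_3 = 4a + 3b + 1, LT = a.

S(f_1,f_2): lcm = a^2b. S = -8ab^2 + 2ab + 70a - b^2 - 91b.
  leading term ab^2: subtract (4b)·f_1 from -8ab^2 + 2ab + 70a - b^2 - 91b → 2ab + 70a - 16b^3 - b^2 + 469b
  leading term ab: subtract (-1)·f_1 from 2ab + 70a - 16b^3 - b^2 + 469b → 70a - 16b^3 + 3b^2 + 469b - 140
  leading term a: subtract (35/2)·f_3 from 70a - 16b^3 + 3b^2 + 469b - 140 → -16b^3 + 3b^2 + 833/2b - 315/2
  leading term b^3: no divisor's leading term divides it; move -16b^3 to the remainder.
  leading term b^2: no divisor's leading term divides it; move 3b^2 to the remainder.
  leading term b: no divisor's leading term divides it; move 833/2b to the remainder.
  leading term 1: no divisor's leading term divides it; move -315/2 to the remainder.
  remainder -16b^3 + 3b^2 + 833/2b - 315/2 ≠ 0; add h_4 = -16b^3 + 3b^2 + 833/2b - 315/2 to the basis.

S(f_1,f_3): lcm = ab. S = -11/4b^2 - 1/4b + 70.
  leading term b^2: no divisor's leading term divides it; move -11/4b^2 to the remainder.
  leading term b: no divisor's leading term divides it; move -1/4b to the remainder.
  leading term 1: no divisor's leading term divides it; move 70 to the remainder.
  remainder -11/4b^2 - 1/4b + 70 ≠ 0; add h_5 = -11/4b^2 - 1/4b + 70 to the basis.

S(f_2,f_3): lcm = a^2. S = 21/4ab - 9/4a + b + 91.
  leading term ab: subtract (-21/8)·f_1 from 21/4ab - 9/4a + b + 91 → -9/4a + 21/2b^2 + b - 553/2
  leading term a: subtract (-9/16)·f_3 from -9/4a + 21/2b^2 + b - 553/2 → 21/2b^2 + 43/16b - 4415/16
  leading term b^2: subtract (-42/11)·h_5 from 21/2b^2 + 43/16b - 4415/16 → 305/176b - 1525/176
  leading term b: no divisor's leading term divides it; move 305/176b to the remainder.
  leading term 1: no divisor's leading term divides it; move -1525/176 to the remainder.
  remainder 305/176b - 1525/176 ≠ 0; add h_6 = 305/176b - 1525/176 to the basis.

The other S-polynomials (S(f_1,h_4), S(f_2,h_4), S(f_3,h_4), S(f_1,h_5), S(f_2,h_5), S(f_3,h_5), S(h_4,h_5), S(f_1,h_6), S(f_2,h_6), S(f_3,h_6), S(h_4,h_6), S(h_5,h_6)) all reduce to 0 modulo the current basis, so we have a Gröbner basis.
Inter-reduce: drop elements whose leading term is divisible by another's, tail-reduce, and make monic.
Reduced Gröbner basis: {a + 4, b - 5}.

Elimination: the polynomial b - 5 lies in the elimination ideal for b, so b ∈ {5}. For each such b, the remaining basis elements (now univariate) give the rest of the solution.
  b = 5: the earlier basis element becomes a + 4 = 0, giving a = -4 — point (-4, 5).
Check: every point annihilates each of the original generators.

{(-4, 5)}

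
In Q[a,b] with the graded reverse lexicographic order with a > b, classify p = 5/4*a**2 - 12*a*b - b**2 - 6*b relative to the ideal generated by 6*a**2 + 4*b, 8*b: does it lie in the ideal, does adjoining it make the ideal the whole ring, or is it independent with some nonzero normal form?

5/4*a**2 - 12*a*b - b**2 - 6*b lies in I (it reduces to 0).

First compute the reduced Gröbner basis of I by Buchberger's algorithm.
f_1 = 6*a**2 + 4*b, LT = a**2.
f_2 = 8*b, LT = b.

The S-polynomials (S(f_1,f_2)) all reduce to 0 modulo the current basis, so we have a Gröbner basis.
Inter-reduce: drop elements whose leading term is divisible by another's, tail-reduce, and make monic.
Reduced Gröbner basis: {a**2, b}.
Label its elements g_1 = a**2, g_2 = b.

Reduce p = 5/4*a**2 - 12*a*b - b**2 - 6*b modulo G:
  leading term a**2: subtract (5/4)·g_1 from 5/4*a**2 - 12*a*b - b**2 - 6*b → -12*a*b - b**2 - 6*b
  leading term a*b: subtract (-12*a)·g_2 from -12*a*b - b**2 - 6*b → -b**2 - 6*b
  leading term b**2: subtract (-b)·g_2 from -b**2 - 6*b → -6*b
  leading term b: subtract (-6)·g_2 from -6*b → 0
  normal form = 0.
Since the normal form is 0, p ∈ I.

The remainder on division by a Gröbner basis is unique — it is the normal form.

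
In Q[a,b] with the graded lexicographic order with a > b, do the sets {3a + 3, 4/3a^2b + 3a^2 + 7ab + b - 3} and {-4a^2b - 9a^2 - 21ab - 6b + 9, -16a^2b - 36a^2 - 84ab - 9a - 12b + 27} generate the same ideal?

No, the ideals differ.

Two ideals are equal iff their reduced Gröbner bases coincide (the reduced basis is unique for a fixed ordering).
Buchberger on the first generating set:
f_1 = 3a + 3, LT = a.
f_2 = 4/3a^2b + 3a^2 + 7ab + b - 3, LT = a^2b.

S(f_1,f_2): lcm = a^2b. S = -9/4a^2 - 17/4ab - 3/4b + 9/4.
  leading term a^2: subtract (-3/4a)·f_1 from -9/4a^2 - 17/4ab - 3/4b + 9/4 → -17/4ab + 9/4a - 3/4b + 9/4
  leading term ab: subtract (-17/12b)·f_1 from -17/4ab + 9/4a - 3/4b + 9/4 → 9/4a + 7/2b + 9/4
  leading term a: subtract (3/4)·f_1 from 9/4a + 7/2b + 9/4 → 7/2b
  leading term b: no divisor's leading term divides it; move 7/2b to the remainder.
  remainder 7/2b ≠ 0; add g_3 = 7/2b to the basis.

S(f_1,g_3): leading monomials are coprime, so the S-polynomial reduces to 0 (Buchberger's first criterion).
S(f_2,g_3): lcm = a^2b. S = 9/4a^2 + 21/4ab + 3/4b - 9/4.
  leading term a^2: subtract (3/4a)·f_1 from 9/4a^2 + 21/4ab + 3/4b - 9/4 → 21/4ab - 9/4a + 3/4b - 9/4
  leading term ab: subtract (7/4b)·f_1 from 21/4ab - 9/4a + 3/4b - 9/4 → -9/4a - 9/2b - 9/4
  leading term a: subtract (-3/4)·f_1 from -9/4a - 9/2b - 9/4 → -9/2b
  leading term b: subtract (-9/7)·g_3 from -9/2b → 0
  remainder 0.

Every S-polynomial of the final basis reduces to 0, so we have a Gröbner basis.
Inter-reduce: drop elements whose leading term is divisible by another's, tail-reduce, and make monic.
Reduced Gröbner basis: {a + 1, b}.

Buchberger on the second generating set:
h_1 = -4a^2b - 9a^2 - 21ab - 6b + 9, LT = a^2b.
h_2 = -16a^2b - 36a^2 - 84ab - 9a - 12b + 27, LT = a^2b.

S(h_1,h_2): lcm = a^2b. S = -9/16a + 3/4b - 9/16.
  leading term a: no divisor's leading term divides it; move -9/16a to the remainder.
  leading term b: no divisor's leading term divides it; move 3/4b to the remainder.
  leading term 1: no divisor's leading term divides it; move -9/16 to the remainder.
  remainder -9/16a + 3/4b - 9/16 ≠ 0; add k_3 = -9/16a + 3/4b - 9/16 to the basis.

S(h_1,k_3): lcm = a^2b. S = 4/3ab^2 + 9/4a^2 + 17/4ab + 3/2b - 9/4.
  leading term ab^2: subtract (-64/27b^2)·k_3 from 4/3ab^2 + 9/4a^2 + 17/4ab + 3/2b - 9/4 → 16/9b^3 + 9/4a^2 + 17/4ab - 4/3b^2 + 3/2b - 9/4
  leading term b^3: no divisor's leading term divides it; move 16/9b^3 to the remainder.
  leading term a^2: subtract (-4a)·k_3 from 9/4a^2 + 17/4ab - 4/3b^2 + 3/2b - 9/4 → 29/4ab - 4/3b^2 - 9/4a + 3/2b - 9/4
  leading term ab: subtract (-116/9b)·k_3 from 29/4ab - 4/3b^2 - 9/4a + 3/2b - 9/4 → 25/3b^2 - 9/4a - 23/4b - 9/4
  leading term b^2: no divisor's leading term divides it; move 25/3b^2 to the remainder.
  leading term a: subtract (4)·k_3 from -9/4a - 23/4b - 9/4 → -35/4b
  leading term b: no divisor's leading term divides it; move -35/4b to the remainder.
  remainder 16/9b^3 + 25/3b^2 - 35/4b ≠ 0; add k_4 = 16/9b^3 + 25/3b^2 - 35/4b to the basis.

S(h_2,k_3): lcm = a^2b. S = 4/3ab^2 + 9/4a^2 + 17/4ab + 9/16a + 3/4b - 27/16.
  leading term ab^2: subtract (-64/27b^2)·k_3 from 4/3ab^2 + 9/4a^2 + 17/4ab + 9/16a + 3/4b - 27/16 → 16/9b^3 + 9/4a^2 + 17/4ab - 4/3b^2 + 9/16a + 3/4b - 27/16
  leading term b^3: subtract (1)·k_4 from 16/9b^3 + 9/4a^2 + 17/4ab - 4/3b^2 + 9/16a + 3/4b - 27/16 → 9/4a^2 + 17/4ab - 29/3b^2 + 9/16a + 19/2b - 27/16
  leading term a^2: subtract (-4a)·k_3 from 9/4a^2 + 17/4ab - 29/3b^2 + 9/16a + 19/2b - 27/16 → 29/4ab - 29/3b^2 - 27/16a + 19/2b - 27/16
  leading term ab: subtract (-116/9b)·k_3 from 29/4ab - 29/3b^2 - 27/16a + 19/2b - 27/16 → -27/16a + 9/4b - 27/16
  leading term a: subtract (3)·k_3 from -27/16a + 9/4b - 27/16 → 0
  remainder 0.

S(h_1,k_4): lcm = a^2b^3. S = -39/16a^2b^2 + 21/4ab^3 + 315/64a^2b + 3/2b^3 - 9/4b^2.
  leading term a^2b^2: subtract (39/64b)·h_1 from -39/16a^2b^2 + 21/4ab^3 + 315/64a^2b + 3/2b^3 - 9/4b^2 → 21/4ab^3 + 333/32a^2b + 819/64ab^2 + 3/2b^3 + 45/32b^2 - 351/64b
  leading term ab^3: subtract (-28/3b^3)·k_3 from 21/4ab^3 + 333/32a^2b + 819/64ab^2 + 3/2b^3 + 45/32b^2 - 351/64b → 7b^4 + 333/32a^2b + 819/64ab^2 - 15/4b^3 + 45/32b^2 - 351/64b
  leading term b^4: subtract (63/16b)·k_4 from 7b^4 + 333/32a^2b + 819/64ab^2 - 15/4b^3 + 45/32b^2 - 351/64b → 333/32a^2b + 819/64ab^2 - 585/16b^3 + 2295/64b^2 - 351/64b
  leading term a^2b: subtract (-333/128)·h_1 from 333/32a^2b + 819/64ab^2 - 585/16b^3 + 2295/64b^2 - 351/64b → 819/64ab^2 - 585/16b^3 - 2997/128a^2 - 6993/128ab + 2295/64b^2 - 675/32b + 2997/128
  leading term ab^2: subtract (-91/4b^2)·k_3 from 819/64ab^2 - 585/16b^3 - 2997/128a^2 - 6993/128ab + 2295/64b^2 - 675/32b + 2997/128 → -39/2b^3 - 2997/128a^2 - 6993/128ab + 369/16b^2 - 675/32b + 2997/128
  leading term b^3: subtract (-351/32)·k_4 from -39/2b^3 - 2997/128a^2 - 6993/128ab + 369/16b^2 - 675/32b + 2997/128 → -2997/128a^2 - 6993/128ab + 3663/32b^2 - 14985/128b + 2997/128
  leading term a^2: subtract (333/8a)·k_3 from -2997/128a^2 - 6993/128ab + 3663/32b^2 - 14985/128b + 2997/128 → -10989/128ab + 3663/32b^2 + 2997/128a - 14985/128b + 2997/128
  leading term ab: subtract (1221/8b)·k_3 from -10989/128ab + 3663/32b^2 + 2997/128a - 14985/128b + 2997/128 → 2997/128a - 999/32b + 2997/128
  leading term a: subtract (-333/8)·k_3 from 2997/128a - 999/32b + 2997/128 → 0
  remainder 0.

S(h_2,k_4): lcm = a^2b^3. S = -39/16a^2b^2 + 21/4ab^3 + 315/64a^2b + 9/16ab^2 + 3/4b^3 - 27/16b^2.
  leading term a^2b^2: subtract (39/64b)·h_1 from -39/16a^2b^2 + 21/4ab^3 + 315/64a^2b + 9/16ab^2 + 3/4b^3 - 27/16b^2 → 21/4ab^3 + 333/32a^2b + 855/64ab^2 + 3/4b^3 + 63/32b^2 - 351/64b
  leading term ab^3: subtract (-28/3b^3)·k_3 from 21/4ab^3 + 333/32a^2b + 855/64ab^2 + 3/4b^3 + 63/32b^2 - 351/64b → 7b^4 + 333/32a^2b + 855/64ab^2 - 9/2b^3 + 63/32b^2 - 351/64b
  leading term b^4: subtract (63/16b)·k_4 from 7b^4 + 333/32a^2b + 855/64ab^2 - 9/2b^3 + 63/32b^2 - 351/64b → 333/32a^2b + 855/64ab^2 - 597/16b^3 + 2331/64b^2 - 351/64b
  leading term a^2b: subtract (-333/128)·h_1 from 333/32a^2b + 855/64ab^2 - 597/16b^3 + 2331/64b^2 - 351/64b → 855/64ab^2 - 597/16b^3 - 2997/128a^2 - 6993/128ab + 2331/64b^2 - 675/32b + 2997/128
  leading term ab^2: subtract (-95/4b^2)·k_3 from 855/64ab^2 - 597/16b^3 - 2997/128a^2 - 6993/128ab + 2331/64b^2 - 675/32b + 2997/128 → -39/2b^3 - 2997/128a^2 - 6993/128ab + 369/16b^2 - 675/32b + 2997/128
  leading term b^3: subtract (-351/32)·k_4 from -39/2b^3 - 2997/128a^2 - 6993/128ab + 369/16b^2 - 675/32b + 2997/128 → -2997/128a^2 - 6993/128ab + 3663/32b^2 - 14985/128b + 2997/128
  leading term a^2: subtract (333/8a)·k_3 from -2997/128a^2 - 6993/128ab + 3663/32b^2 - 14985/128b + 2997/128 → -10989/128ab + 3663/32b^2 + 2997/128a - 14985/128b + 2997/128
  leading term ab: subtract (1221/8b)·k_3 from -10989/128ab + 3663/32b^2 + 2997/128a - 14985/128b + 2997/128 → 2997/128a - 999/32b + 2997/128
  leading term a: subtract (-333/8)·k_3 from 2997/128a - 999/32b + 2997/128 → 0
  remainder 0.

S(k_3,k_4): leading monomials are coprime, so the S-polynomial reduces to 0 (Buchberger's first criterion).
Every S-polynomial of the final basis reduces to 0, so we have a Gröbner basis.
Inter-reduce: drop elements whose leading term is divisible by another's, tail-reduce, and make monic.
Reduced Gröbner basis: {b^3 + 75/16b^2 - 315/64b, a - 4/3b + 1}.

Since the reduced bases disagree, the two ideals are not the same.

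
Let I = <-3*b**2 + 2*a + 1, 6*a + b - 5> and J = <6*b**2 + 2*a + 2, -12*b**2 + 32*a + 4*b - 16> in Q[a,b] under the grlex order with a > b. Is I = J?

No, the ideals differ.

For a fixed monomial order, each ideal has a unique reduced Gröbner basis; comparing bases decides equality.
Buchberger on the first generating set:
f_1 = -3*b**2 + 2*a + 1, LT = b**2.
f_2 = 6*a + b - 5, LT = a.

The S-polynomials (S(f_1,f_2)) all reduce to 0 modulo the current basis, so we have a Gröbner basis.
Inter-reduce: drop elements whose leading term is divisible by another's, tail-reduce, and make monic.
Reduced Gröbner basis: {b**2 + 1/9*b - 8/9, a + 1/6*b - 5/6}.

Buchberger on the second generating set:
h_1 = 6*b**2 + 2*a + 2, LT = b**2.
h_2 = -12*b**2 + 32*a + 4*b - 16, LT = b**2.

S(h_1,h_2): lcm = b**2. S = 3*a + 1/3*b - 1.
  leading term a: no divisor's leading term divides it; move 3*a to the remainder.
  leading term b: no divisor's leading term divides it; move 1/3*b to the remainder.
  leading term 1: no divisor's leading term divides it; move -1 to the remainder.
  remainder 3*a + 1/3*b - 1 ≠ 0; add k_3 = 3*a + 1/3*b - 1 to the basis.

The other S-polynomials (S(h_1,k_3), S(h_2,k_3)) all reduce to 0 modulo the current basis, so we have a Gröbner basis.
Inter-reduce: drop elements whose leading term is divisible by another's, tail-reduce, and make monic.
Reduced Gröbner basis: {b**2 - 1/27*b + 4/9, a + 1/9*b - 1/3}.

These differ, so the ideals are not equal.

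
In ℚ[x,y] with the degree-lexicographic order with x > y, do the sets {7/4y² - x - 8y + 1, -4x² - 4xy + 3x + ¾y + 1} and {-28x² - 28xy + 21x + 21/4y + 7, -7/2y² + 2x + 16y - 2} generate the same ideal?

Since reduced Gröbner bases are canonical representatives of ideals under a given ordering, it suffices to compute and compare them.
Buchberger on the first generating set:
f_1 = 7/4y² - x - 8y + 1, LT = y².
f_2 = -4x² - 4xy + 3x + ¾y + 1, LT = x².

The S-polynomials (S(f_1,f_2)) all reduce to 0 modulo the current basis, so we have a Gröbner basis.
Inter-reduce: drop elements whose leading term is divisible by another's, tail-reduce, and make monic.
Reduced Gröbner basis: {x² + xy - ¾x - 3/16y - ¼, y² - 4/7x - 32/7y + 4/7}.

Buchberger on the second generating set:
h_1 = -28x² - 28xy + 21x + 21/4y + 7, LT = x².
h_2 = -7/2y² + 2x + 16y - 2, LT = y².

The S-polynomials (S(h_1,h_2)) all reduce to 0 modulo the current basis, so we have a Gröbner basis.
Inter-reduce: drop elements whose leading term is divisible by another's, tail-reduce, and make monic.
Reduced Gröbner basis: {x² + xy - ¾x - 3/16y - ¼, y² - 4/7x - 32/7y + 4/7}.

Same reduced basis, so the two generating sets span the same ideal.
The same test decides containment: I ⊆ J iff every generator of I reduces to 0 modulo a Gröbner basis of J.

Yes, the ideals are equal.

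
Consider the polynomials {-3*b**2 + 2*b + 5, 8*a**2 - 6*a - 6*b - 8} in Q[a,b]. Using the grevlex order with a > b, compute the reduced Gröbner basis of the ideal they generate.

G = {a**2 - 3/4*a - 3/4*b - 1, b**2 - 2/3*b - 5/3}

f_1 = -3*b**2 + 2*b + 5, LT = b**2.
f_2 = 8*a**2 - 6*a - 6*b - 8, LT = a**2.

The S-polynomials (S(f_1,f_2)) all reduce to 0 modulo the current basis, so we have a Gröbner basis.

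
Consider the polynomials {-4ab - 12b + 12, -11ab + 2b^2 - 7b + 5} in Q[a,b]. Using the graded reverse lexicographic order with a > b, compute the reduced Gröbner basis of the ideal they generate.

G = {b^2 + 13b - 14, a - 3/14b + 3/14}

f_1 = -4ab - 12b + 12, LT = ab.
f_2 = -11ab + 2b^2 - 7b + 5, LT = ab.

S(f_1,f_2): lcm = ab. S = 2/11b^2 + 26/11b - 28/11.
  leading term b^2: no divisor's leading term divides it; move 2/11b^2 to the remainder.
  leading term b: no divisor's leading term divides it; move 26/11b to the remainder.
  leading term 1: no divisor's leading term divides it; move -28/11 to the remainder.
  remainder 2/11b^2 + 26/11b - 28/11 ≠ 0; add g_3 = 2/11b^2 + 26/11b - 28/11 to the basis.

S(f_1,g_3): lcm = ab^2. S = -13ab + 3b^2 + 14a - 3b.
  leading term ab: subtract (13/4)·f_1 from -13ab + 3b^2 + 14a - 3b → 3b^2 + 14a + 36b - 39
  leading term b^2: subtract (33/2)·g_3 from 3b^2 + 14a + 36b - 39 → 14a - 3b + 3
  leading term a: no divisor's leading term divides it; move 14a to the remainder.
  leading term b: no divisor's leading term divides it; move -3b to the remainder.
  leading term 1: no divisor's leading term divides it; move 3 to the remainder.
  remainder 14a - 3b + 3 ≠ 0; add g_4 = 14a - 3b + 3 to the basis.

The other S-polynomials (S(f_2,g_3), S(f_1,g_4), S(f_2,g_4), S(g_3,g_4)) all reduce to 0 modulo the current basis, so we have a Gröbner basis.
Inter-reduce: drop elements whose leading term is divisible by another's, tail-reduce, and make monic.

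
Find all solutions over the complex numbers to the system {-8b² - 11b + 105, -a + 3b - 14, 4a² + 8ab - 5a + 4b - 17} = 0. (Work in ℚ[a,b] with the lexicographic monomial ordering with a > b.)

Compute a lex Gröbner basis by Buchberger's algorithm.
f_1 = -8b² - 11b + 105, LT = b².
f_2 = -a + 3b - 14, LT = a.
f_3 = 4a² + 8ab - 5a + 4b - 17, LT = a².

S(f_1,f_2): leading monomials are coprime, so the S-polynomial reduces to 0 (Buchberger's first criterion).
S(f_1,f_3): leading monomials are coprime, so the S-polynomial reduces to 0 (Buchberger's first criterion).
S(f_2,f_3): lcm = a². S = -5ab + 61/4a - b + 17/4.
  leading term ab: subtract (5b)·f_2 from -5ab + 61/4a - b + 17/4 → 61/4a - 15b² + 69b + 17/4
  leading term a: subtract (-61/4)·f_2 from 61/4a - 15b² + 69b + 17/4 → -15b² + 459/4b - 837/4
  leading term b²: subtract (15/8)·f_1 from -15b² + 459/4b - 837/4 → 1083/8b - 3249/8
  leading term b: no divisor's leading term divides it; move 1083/8b to the remainder.
  leading term 1: no divisor's leading term divides it; move -3249/8 to the remainder.
  remainder 1083/8b - 3249/8 ≠ 0; add h_4 = 1083/8b - 3249/8 to the basis.

S(f_1,h_4): lcm = b². S = 35/8b - 105/8.
  leading term b: subtract (35/1083)·h_4 from 35/8b - 105/8 → 0
  remainder 0.

S(f_2,h_4): leading monomials are coprime, so the S-polynomial reduces to 0 (Buchberger's first criterion).
S(f_3,h_4): leading monomials are coprime, so the S-polynomial reduces to 0 (Buchberger's first criterion).
Every S-polynomial of the final basis reduces to 0, so we have a Gröbner basis.
Inter-reduce: drop elements whose leading term is divisible by another's, tail-reduce, and make monic.
Reduced Gröbner basis: {a + 5, b - 3}.

From the last basis element, b - 3 = 0, so b takes values in {3}. Each choice, substituted upward through the basis, yields the corresponding point(s) of the solution set.
  b = 3: the earlier basis element becomes a + 5 = 0, giving a = -5 — point (-5, 3).
Substituting each solution back into the original system confirms all equations vanish.

{(-5, 3)}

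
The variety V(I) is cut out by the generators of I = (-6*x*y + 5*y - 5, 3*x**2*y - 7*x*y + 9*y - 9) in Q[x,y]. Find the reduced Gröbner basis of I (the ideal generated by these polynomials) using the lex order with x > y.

f_1 = -6*x*y + 5*y - 5, LT = x*y.
f_2 = 3*x**2*y - 7*x*y + 9*y - 9, LT = x**2*y.

S(f_1,f_2): lcm = x**2*y. S = 3/2*x*y + 5/6*x - 3*y + 3.
  leading term x*y: subtract (-1/4)·f_1 from 3/2*x*y + 5/6*x - 3*y + 3 → 5/6*x - 7/4*y + 7/4
  leading term x: no divisor's leading term divides it; move 5/6*x to the remainder.
  leading term y: no divisor's leading term divides it; move -7/4*y to the remainder.
  leading term 1: no divisor's leading term divides it; move 7/4 to the remainder.
  remainder 5/6*x - 7/4*y + 7/4 ≠ 0; add g_3 = 5/6*x - 7/4*y + 7/4 to the basis.

S(f_1,g_3): lcm = x*y. S = 21/10*y**2 - 44/15*y + 5/6.
  leading term y**2: no divisor's leading term divides it; move 21/10*y**2 to the remainder.
  leading term y: no divisor's leading term divides it; move -44/15*y to the remainder.
  leading term 1: no divisor's leading term divides it; move 5/6 to the remainder.
  remainder 21/10*y**2 - 44/15*y + 5/6 ≠ 0; add g_4 = 21/10*y**2 - 44/15*y + 5/6 to the basis.

The other S-polynomials (S(f_2,g_3), S(f_1,g_4), S(f_2,g_4), S(g_3,g_4)) all reduce to 0 modulo the current basis, so we have a Gröbner basis.
Inter-reduce: drop elements whose leading term is divisible by another's, tail-reduce, and make monic.

G = {x - 21/10*y + 21/10, y**2 - 88/63*y + 25/63}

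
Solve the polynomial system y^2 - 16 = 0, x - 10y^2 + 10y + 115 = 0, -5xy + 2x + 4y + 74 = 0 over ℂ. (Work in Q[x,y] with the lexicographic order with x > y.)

{(5, 4)}

Compute a lex Gröbner basis by Buchberger's algorithm.
f_1 = y^2 - 16, LT = y^2.
f_2 = x - 10y^2 + 10y + 115, LT = x.
f_3 = -5xy + 2x + 4y + 74, LT = xy.

S(f_1,f_3): lcm = xy^2. S = 2/5xy - 16x + 4/5y^2 + 74/5y.
  leading term xy: subtract (2/5y)·f_2 from 2/5xy - 16x + 4/5y^2 + 74/5y → -16x + 4y^3 - 16/5y^2 - 156/5y
  leading term x: subtract (-16)·f_2 from -16x + 4y^3 - 16/5y^2 - 156/5y → 4y^3 - 816/5y^2 + 644/5y + 1840
  leading term y^3: subtract (4y)·f_1 from 4y^3 - 816/5y^2 + 644/5y + 1840 → -816/5y^2 + 964/5y + 1840
  leading term y^2: subtract (-816/5)·f_1 from -816/5y^2 + 964/5y + 1840 → 964/5y - 3856/5
  leading term y: no divisor's leading term divides it; move 964/5y to the remainder.
  leading term 1: no divisor's leading term divides it; move -3856/5 to the remainder.
  remainder 964/5y - 3856/5 ≠ 0; add h_4 = 964/5y - 3856/5 to the basis.

The other S-polynomials (S(f_1,f_2), S(f_2,f_3), S(f_1,h_4), S(f_2,h_4), S(f_3,h_4)) all reduce to 0 modulo the current basis, so we have a Gröbner basis.
Inter-reduce: drop elements whose leading term is divisible by another's, tail-reduce, and make monic.
Reduced Gröbner basis: {x - 5, y - 4}.

Since the basis is lex-ordered, y - 4 is univariate in y. Its roots are {4}. Back-substituting each root into the other basis elements fixes the other coordinates.
  y = 4: the earlier basis element becomes x - 5 = 0, giving x = 5 — point (5, 4).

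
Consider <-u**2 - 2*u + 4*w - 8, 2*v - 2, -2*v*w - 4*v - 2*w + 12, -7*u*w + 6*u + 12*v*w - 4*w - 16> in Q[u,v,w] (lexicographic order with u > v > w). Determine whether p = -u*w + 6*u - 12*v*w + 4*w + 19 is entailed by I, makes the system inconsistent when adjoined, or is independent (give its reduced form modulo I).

Adjoining -u*w + 6*u - 12*v*w + 4*w + 19 makes the ideal the whole ring: the system is inconsistent.

First compute the reduced Gröbner basis of I by Buchberger's algorithm.
f_1 = -u**2 - 2*u + 4*w - 8, LT = u**2.
f_2 = 2*v - 2, LT = v.
f_3 = -2*v*w - 4*v - 2*w + 12, LT = v*w.
f_4 = -7*u*w + 6*u + 12*v*w - 4*w - 16, LT = u*w.

S(f_1,f_4): lcm = u**2*w. S = 6/7*u**2 + 12/7*u*v*w + 10/7*u*w - 16/7*u - 4*w**2 + 8*w.
  reduce S modulo (f_1, f_2, f_3, f_4):
  remainder -64/49*u - 4*w**2 + 736/49*w - 688/49 ≠ 0; add h_5 = -64/49*u - 4*w**2 + 736/49*w - 688/49 to the basis.

S(f_2,f_3): lcm = v*w. S = -2*v - 2*w + 6.
  reduce S modulo (f_1, f_2, f_3, f_4, h_5):
  remainder -2*w + 4 ≠ 0; add h_6 = -2*w + 4 to the basis.

The other S-polynomials (S(f_1,f_2), S(f_1,f_3), S(f_2,f_4), S(f_3,f_4), S(f_1,h_5), S(f_2,h_5), S(f_3,h_5), S(f_4,h_5), S(f_1,h_6), S(f_2,h_6), S(f_3,h_6), S(f_4,h_6), S(h_5,h_6)) all reduce to 0 modulo the current basis, so we have a Gröbner basis.
Inter-reduce: drop elements whose leading term is divisible by another's, tail-reduce, and make monic.
Reduced Gröbner basis: {u, v - 1, w - 2}.
Label its elements g_1 = u, g_2 = v - 1, g_3 = w - 2.

Reduce p = -u*w + 6*u - 12*v*w + 4*w + 19 modulo G:
  leading term u*w: subtract (-w)·g_1 from -u*w + 6*u - 12*v*w + 4*w + 19 → 6*u - 12*v*w + 4*w + 19
  leading term u: subtract (6)·g_1 from 6*u - 12*v*w + 4*w + 19 → -12*v*w + 4*w + 19
  leading term v*w: subtract (-12*w)·g_2 from -12*v*w + 4*w + 19 → -8*w + 19
  leading term w: subtract (-8)·g_3 from -8*w + 19 → 3
  leading term 1: no divisor's leading term divides it; move 3 to the remainder.
  normal form = 3.
The normal form is nonzero, so p ∉ I. Since p minus its normal form lies in I, I + (p) = I + (r) where r = 3; decide whether this ideal is the whole ring.
Here r = 3 is a nonzero constant, hence a unit: 1 ∈ I + (p), the Gröbner basis of I + (p) is {1}, and the enlarged system has no common solution — adjoining p is inconsistent.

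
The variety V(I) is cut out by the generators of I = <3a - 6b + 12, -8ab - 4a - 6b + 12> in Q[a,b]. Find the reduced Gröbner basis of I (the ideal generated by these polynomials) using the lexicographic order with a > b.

G = {a - 2b + 4, b^2 - 9/8b - 7/4}

f_1 = 3a - 6b + 12, LT = a.
f_2 = -8ab - 4a - 6b + 12, LT = ab.

S(f_1,f_2): lcm = ab. S = -1/2a - 2b^2 + 13/4b + 3/2.
  reduce S modulo (f_1, f_2):
  remainder -2b^2 + 9/4b + 7/2 ≠ 0; add g_3 = -2b^2 + 9/4b + 7/2 to the basis.

The other S-polynomials (S(f_1,g_3), S(f_2,g_3)) all reduce to 0 modulo the current basis, so we have a Gröbner basis.
Inter-reduce: drop elements whose leading term is divisible by another's, tail-reduce, and make monic.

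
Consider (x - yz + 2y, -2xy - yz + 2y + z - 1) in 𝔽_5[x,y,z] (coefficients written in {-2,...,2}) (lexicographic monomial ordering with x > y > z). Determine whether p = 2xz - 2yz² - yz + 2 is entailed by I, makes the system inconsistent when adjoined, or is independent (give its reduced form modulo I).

Adjoining 2xz - 2yz² - yz + 2 makes the ideal the whole ring: the system is inconsistent.

First compute the reduced Gröbner basis of I by Buchberger's algorithm.
f_1 = x - yz + 2y, LT = x.
f_2 = -2xy - yz + 2y + z - 1, LT = xy.

S(f_1,f_2): lcm = xy. S = -y²z + 2y² + 2yz + y - 2z + 2.
  leading term y²z: no divisor's leading term divides it; move -y²z to the remainder.
  leading term y²: no divisor's leading term divides it; move 2y² to the remainder.
  leading term yz: no divisor's leading term divides it; move 2yz to the remainder.
  leading term y: no divisor's leading term divides it; move y to the remainder.
  leading term z: no divisor's leading term divides it; move -2z to the remainder.
  leading term 1: no divisor's leading term divides it; move 2 to the remainder.
  remainder -y²z + 2y² + 2yz + y - 2z + 2 ≠ 0; add h_3 = -y²z + 2y² + 2yz + y - 2z + 2 to the basis.

The other S-polynomials (S(f_1,h_3), S(f_2,h_3)) all reduce to 0 modulo the current basis, so we have a Gröbner basis.
Inter-reduce: drop elements whose leading term is divisible by another's, tail-reduce, and make monic.
Reduced Gröbner basis: {x - yz + 2y, y²z - 2y² - 2yz - y + 2z - 2}.
Label its elements g_1 = x - yz + 2y, g_2 = y²z - 2y² - 2yz - y + 2z - 2.

Reduce p = 2xz - 2yz² - yz + 2 modulo G:
  leading term xz: subtract (2z)·g_1 from 2xz - 2yz² - yz + 2 → 2
  leading term 1: no divisor's leading term divides it; move 2 to the remainder.
  normal form = 2.
The normal form is nonzero, so p ∉ I. Since p minus its normal form lies in I, I + (p) = I + (r) where r = 2; decide whether this ideal is the whole ring.
Here r = 2 is a nonzero constant, hence a unit: 1 ∈ I + (p), the Gröbner basis of I + (p) is {1}, and the enlarged system has no common solution — adjoining p is inconsistent.

The remainder on division by a Gröbner basis is unique — it is the normal form.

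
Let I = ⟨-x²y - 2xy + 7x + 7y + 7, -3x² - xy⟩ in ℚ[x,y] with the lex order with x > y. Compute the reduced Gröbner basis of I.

G = {x - 1/84y³ + 1/14y² + ⅚y + ¾, y⁴ - 5y³ - 48y² - 105y - 63}

f_1 = -x²y - 2xy + 7x + 7y + 7, LT = x²y.
f_2 = -3x² - xy, LT = x².

S(f_1,f_2): lcm = x²y. S = -⅓xy² + 2xy - 7x - 7y - 7.
  reduce S modulo (f_1, f_2):
  remainder -⅓xy² + 2xy - 7x - 7y - 7 ≠ 0; add g_3 = -⅓xy² + 2xy - 7x - 7y - 7 to the basis.

S(f_1,g_3): lcm = x²y². S = 6x²y - 21x² + 2xy² - 28xy - 21x - 7y² - 7y.
  reduce S modulo (f_1, f_2, g_3):
  remainder -21xy - 21x - 7y² - 7y ≠ 0; add g_4 = -21xy - 21x - 7y² - 7y to the basis.

S(g_3,g_4): lcm = xy². S = -7xy + 21x - ⅓y³ - ⅓y² + 21y + 21.
  reduce S modulo (f_1, f_2, g_3, g_4):
  remainder 28x - ⅓y³ + 2y² + 70/3y + 21 ≠ 0; add g_5 = 28x - ⅓y³ + 2y² + 70/3y + 21 to the basis.

S(g_3,g_5): lcm = xy². S = -6xy + 21x + 1/84y⁵ - 1/14y⁴ - ⅚y³ - ¾y² + 21y + 21.
  reduce S modulo (f_1, f_2, g_3, g_4, g_5):
  remainder 1/84y⁵ - 1/14y⁴ - 43/84y³ - 19/28y² + ½y + ¾ ≠ 0; add g_6 = 1/84y⁵ - 1/14y⁴ - 43/84y³ - 19/28y² + ½y + ¾ to the basis.

S(g_4,g_5): lcm = xy. S = x + 1/84y⁴ - 1/14y³ - ½y² - 5/12y.
  reduce S modulo (f_1, f_2, g_3, g_4, g_5, g_6):
  remainder 1/84y⁴ - 5/84y³ - 4/7y² - 5/4y - ¾ ≠ 0; add g_7 = 1/84y⁴ - 5/84y³ - 4/7y² - 5/4y - ¾ to the basis.

The other S-polynomials (S(f_2,g_3), S(f_1,g_4), S(f_2,g_4), S(f_1,g_5), S(f_2,g_5), S(f_1,g_6), S(f_2,g_6), S(g_3,g_6), S(g_4,g_6), S(g_5,g_6), S(f_1,g_7), S(f_2,g_7), S(g_3,g_7), S(g_4,g_7), S(g_5,g_7), S(g_6,g_7)) all reduce to 0 modulo the current basis, so we have a Gröbner basis.
Inter-reduce: drop elements whose leading term is divisible by another's, tail-reduce, and make monic.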